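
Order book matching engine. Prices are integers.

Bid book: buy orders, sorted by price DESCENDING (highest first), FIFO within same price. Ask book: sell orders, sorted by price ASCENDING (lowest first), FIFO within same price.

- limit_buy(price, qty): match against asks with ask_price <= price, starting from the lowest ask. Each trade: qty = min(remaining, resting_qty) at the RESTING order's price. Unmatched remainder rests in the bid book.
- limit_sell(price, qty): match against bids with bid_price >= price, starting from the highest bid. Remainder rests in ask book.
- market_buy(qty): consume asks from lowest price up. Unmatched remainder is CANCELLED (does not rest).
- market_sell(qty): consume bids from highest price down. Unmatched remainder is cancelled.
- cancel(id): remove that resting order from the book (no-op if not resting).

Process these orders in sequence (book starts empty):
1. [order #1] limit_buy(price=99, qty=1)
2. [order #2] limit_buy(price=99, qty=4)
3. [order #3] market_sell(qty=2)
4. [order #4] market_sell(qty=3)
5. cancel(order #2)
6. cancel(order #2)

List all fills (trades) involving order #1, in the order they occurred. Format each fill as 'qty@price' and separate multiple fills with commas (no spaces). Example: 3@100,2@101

Answer: 1@99

Derivation:
After op 1 [order #1] limit_buy(price=99, qty=1): fills=none; bids=[#1:1@99] asks=[-]
After op 2 [order #2] limit_buy(price=99, qty=4): fills=none; bids=[#1:1@99 #2:4@99] asks=[-]
After op 3 [order #3] market_sell(qty=2): fills=#1x#3:1@99 #2x#3:1@99; bids=[#2:3@99] asks=[-]
After op 4 [order #4] market_sell(qty=3): fills=#2x#4:3@99; bids=[-] asks=[-]
After op 5 cancel(order #2): fills=none; bids=[-] asks=[-]
After op 6 cancel(order #2): fills=none; bids=[-] asks=[-]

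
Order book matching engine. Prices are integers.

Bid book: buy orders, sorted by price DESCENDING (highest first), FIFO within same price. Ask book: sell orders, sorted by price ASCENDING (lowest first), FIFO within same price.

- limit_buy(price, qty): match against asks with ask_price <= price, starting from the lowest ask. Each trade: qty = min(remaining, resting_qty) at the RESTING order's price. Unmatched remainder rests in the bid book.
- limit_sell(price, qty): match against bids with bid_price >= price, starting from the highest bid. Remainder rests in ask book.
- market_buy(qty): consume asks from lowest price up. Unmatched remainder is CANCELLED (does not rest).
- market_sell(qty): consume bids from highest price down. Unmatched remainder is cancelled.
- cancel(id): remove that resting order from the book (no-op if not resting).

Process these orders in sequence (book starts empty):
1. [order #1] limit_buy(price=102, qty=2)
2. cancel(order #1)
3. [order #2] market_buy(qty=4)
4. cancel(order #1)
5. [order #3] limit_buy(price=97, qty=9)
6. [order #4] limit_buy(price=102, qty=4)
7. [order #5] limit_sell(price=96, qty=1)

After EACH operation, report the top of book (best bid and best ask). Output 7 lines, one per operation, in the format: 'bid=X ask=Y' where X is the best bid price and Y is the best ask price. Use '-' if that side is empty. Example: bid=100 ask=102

After op 1 [order #1] limit_buy(price=102, qty=2): fills=none; bids=[#1:2@102] asks=[-]
After op 2 cancel(order #1): fills=none; bids=[-] asks=[-]
After op 3 [order #2] market_buy(qty=4): fills=none; bids=[-] asks=[-]
After op 4 cancel(order #1): fills=none; bids=[-] asks=[-]
After op 5 [order #3] limit_buy(price=97, qty=9): fills=none; bids=[#3:9@97] asks=[-]
After op 6 [order #4] limit_buy(price=102, qty=4): fills=none; bids=[#4:4@102 #3:9@97] asks=[-]
After op 7 [order #5] limit_sell(price=96, qty=1): fills=#4x#5:1@102; bids=[#4:3@102 #3:9@97] asks=[-]

Answer: bid=102 ask=-
bid=- ask=-
bid=- ask=-
bid=- ask=-
bid=97 ask=-
bid=102 ask=-
bid=102 ask=-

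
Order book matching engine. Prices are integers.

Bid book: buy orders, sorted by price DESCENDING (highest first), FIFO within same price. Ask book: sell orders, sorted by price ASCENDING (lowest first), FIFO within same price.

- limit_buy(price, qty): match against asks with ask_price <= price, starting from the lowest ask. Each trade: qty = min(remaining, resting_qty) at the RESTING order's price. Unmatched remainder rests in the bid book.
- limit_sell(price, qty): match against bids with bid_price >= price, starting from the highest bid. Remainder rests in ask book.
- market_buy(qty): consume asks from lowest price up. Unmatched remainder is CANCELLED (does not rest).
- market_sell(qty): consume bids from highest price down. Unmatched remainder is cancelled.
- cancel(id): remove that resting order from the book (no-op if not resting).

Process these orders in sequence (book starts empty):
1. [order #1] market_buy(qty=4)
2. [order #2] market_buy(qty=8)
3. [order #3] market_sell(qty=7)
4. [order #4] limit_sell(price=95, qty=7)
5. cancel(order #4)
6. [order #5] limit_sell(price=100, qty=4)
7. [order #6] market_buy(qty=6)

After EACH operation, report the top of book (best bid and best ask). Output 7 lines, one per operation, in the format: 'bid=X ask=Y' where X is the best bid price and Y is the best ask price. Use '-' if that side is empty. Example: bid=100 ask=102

After op 1 [order #1] market_buy(qty=4): fills=none; bids=[-] asks=[-]
After op 2 [order #2] market_buy(qty=8): fills=none; bids=[-] asks=[-]
After op 3 [order #3] market_sell(qty=7): fills=none; bids=[-] asks=[-]
After op 4 [order #4] limit_sell(price=95, qty=7): fills=none; bids=[-] asks=[#4:7@95]
After op 5 cancel(order #4): fills=none; bids=[-] asks=[-]
After op 6 [order #5] limit_sell(price=100, qty=4): fills=none; bids=[-] asks=[#5:4@100]
After op 7 [order #6] market_buy(qty=6): fills=#6x#5:4@100; bids=[-] asks=[-]

Answer: bid=- ask=-
bid=- ask=-
bid=- ask=-
bid=- ask=95
bid=- ask=-
bid=- ask=100
bid=- ask=-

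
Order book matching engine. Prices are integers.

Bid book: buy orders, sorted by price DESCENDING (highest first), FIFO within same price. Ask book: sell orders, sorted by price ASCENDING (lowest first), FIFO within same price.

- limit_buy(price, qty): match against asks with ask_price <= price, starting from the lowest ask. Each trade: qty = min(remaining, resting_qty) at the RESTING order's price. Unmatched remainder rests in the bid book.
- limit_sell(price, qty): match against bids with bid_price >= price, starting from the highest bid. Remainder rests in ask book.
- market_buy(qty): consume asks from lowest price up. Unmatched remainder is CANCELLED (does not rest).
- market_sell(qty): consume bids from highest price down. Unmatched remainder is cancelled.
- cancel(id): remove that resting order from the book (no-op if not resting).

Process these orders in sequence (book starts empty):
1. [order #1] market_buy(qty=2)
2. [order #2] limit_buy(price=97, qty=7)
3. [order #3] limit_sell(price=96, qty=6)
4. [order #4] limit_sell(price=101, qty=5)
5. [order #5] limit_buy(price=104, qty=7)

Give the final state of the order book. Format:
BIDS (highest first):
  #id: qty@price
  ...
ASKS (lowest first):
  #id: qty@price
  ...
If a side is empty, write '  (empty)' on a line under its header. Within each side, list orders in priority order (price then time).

After op 1 [order #1] market_buy(qty=2): fills=none; bids=[-] asks=[-]
After op 2 [order #2] limit_buy(price=97, qty=7): fills=none; bids=[#2:7@97] asks=[-]
After op 3 [order #3] limit_sell(price=96, qty=6): fills=#2x#3:6@97; bids=[#2:1@97] asks=[-]
After op 4 [order #4] limit_sell(price=101, qty=5): fills=none; bids=[#2:1@97] asks=[#4:5@101]
After op 5 [order #5] limit_buy(price=104, qty=7): fills=#5x#4:5@101; bids=[#5:2@104 #2:1@97] asks=[-]

Answer: BIDS (highest first):
  #5: 2@104
  #2: 1@97
ASKS (lowest first):
  (empty)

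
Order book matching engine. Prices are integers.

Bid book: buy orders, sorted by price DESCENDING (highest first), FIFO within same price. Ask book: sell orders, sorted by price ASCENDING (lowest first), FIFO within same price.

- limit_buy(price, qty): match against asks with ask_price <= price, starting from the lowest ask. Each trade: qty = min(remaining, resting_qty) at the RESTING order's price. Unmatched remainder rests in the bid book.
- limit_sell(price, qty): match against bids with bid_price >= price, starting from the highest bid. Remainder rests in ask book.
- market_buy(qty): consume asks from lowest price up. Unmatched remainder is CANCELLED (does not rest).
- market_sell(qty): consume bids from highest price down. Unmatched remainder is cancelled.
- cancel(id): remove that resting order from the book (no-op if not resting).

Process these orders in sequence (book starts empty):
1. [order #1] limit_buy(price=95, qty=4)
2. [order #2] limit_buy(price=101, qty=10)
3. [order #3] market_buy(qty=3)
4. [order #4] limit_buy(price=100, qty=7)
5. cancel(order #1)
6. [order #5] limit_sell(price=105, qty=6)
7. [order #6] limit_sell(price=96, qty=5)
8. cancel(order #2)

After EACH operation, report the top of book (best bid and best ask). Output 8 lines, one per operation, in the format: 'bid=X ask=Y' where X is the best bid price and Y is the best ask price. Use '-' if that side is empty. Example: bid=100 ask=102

Answer: bid=95 ask=-
bid=101 ask=-
bid=101 ask=-
bid=101 ask=-
bid=101 ask=-
bid=101 ask=105
bid=101 ask=105
bid=100 ask=105

Derivation:
After op 1 [order #1] limit_buy(price=95, qty=4): fills=none; bids=[#1:4@95] asks=[-]
After op 2 [order #2] limit_buy(price=101, qty=10): fills=none; bids=[#2:10@101 #1:4@95] asks=[-]
After op 3 [order #3] market_buy(qty=3): fills=none; bids=[#2:10@101 #1:4@95] asks=[-]
After op 4 [order #4] limit_buy(price=100, qty=7): fills=none; bids=[#2:10@101 #4:7@100 #1:4@95] asks=[-]
After op 5 cancel(order #1): fills=none; bids=[#2:10@101 #4:7@100] asks=[-]
After op 6 [order #5] limit_sell(price=105, qty=6): fills=none; bids=[#2:10@101 #4:7@100] asks=[#5:6@105]
After op 7 [order #6] limit_sell(price=96, qty=5): fills=#2x#6:5@101; bids=[#2:5@101 #4:7@100] asks=[#5:6@105]
After op 8 cancel(order #2): fills=none; bids=[#4:7@100] asks=[#5:6@105]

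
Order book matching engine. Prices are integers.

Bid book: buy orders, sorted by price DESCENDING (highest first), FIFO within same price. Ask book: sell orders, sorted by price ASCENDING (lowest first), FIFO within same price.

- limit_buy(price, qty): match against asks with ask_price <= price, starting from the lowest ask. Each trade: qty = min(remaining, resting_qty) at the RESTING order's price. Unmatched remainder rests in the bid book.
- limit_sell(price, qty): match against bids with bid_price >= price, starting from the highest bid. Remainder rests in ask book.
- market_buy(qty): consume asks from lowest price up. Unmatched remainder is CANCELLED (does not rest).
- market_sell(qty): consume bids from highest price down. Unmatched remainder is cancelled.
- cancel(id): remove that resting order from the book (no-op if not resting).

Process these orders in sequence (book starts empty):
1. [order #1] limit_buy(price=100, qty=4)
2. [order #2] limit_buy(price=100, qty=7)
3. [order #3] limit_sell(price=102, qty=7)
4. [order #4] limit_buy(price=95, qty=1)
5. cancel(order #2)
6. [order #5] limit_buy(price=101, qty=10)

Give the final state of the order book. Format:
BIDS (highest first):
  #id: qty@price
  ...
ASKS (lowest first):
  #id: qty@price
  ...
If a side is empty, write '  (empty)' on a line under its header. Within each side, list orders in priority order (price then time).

After op 1 [order #1] limit_buy(price=100, qty=4): fills=none; bids=[#1:4@100] asks=[-]
After op 2 [order #2] limit_buy(price=100, qty=7): fills=none; bids=[#1:4@100 #2:7@100] asks=[-]
After op 3 [order #3] limit_sell(price=102, qty=7): fills=none; bids=[#1:4@100 #2:7@100] asks=[#3:7@102]
After op 4 [order #4] limit_buy(price=95, qty=1): fills=none; bids=[#1:4@100 #2:7@100 #4:1@95] asks=[#3:7@102]
After op 5 cancel(order #2): fills=none; bids=[#1:4@100 #4:1@95] asks=[#3:7@102]
After op 6 [order #5] limit_buy(price=101, qty=10): fills=none; bids=[#5:10@101 #1:4@100 #4:1@95] asks=[#3:7@102]

Answer: BIDS (highest first):
  #5: 10@101
  #1: 4@100
  #4: 1@95
ASKS (lowest first):
  #3: 7@102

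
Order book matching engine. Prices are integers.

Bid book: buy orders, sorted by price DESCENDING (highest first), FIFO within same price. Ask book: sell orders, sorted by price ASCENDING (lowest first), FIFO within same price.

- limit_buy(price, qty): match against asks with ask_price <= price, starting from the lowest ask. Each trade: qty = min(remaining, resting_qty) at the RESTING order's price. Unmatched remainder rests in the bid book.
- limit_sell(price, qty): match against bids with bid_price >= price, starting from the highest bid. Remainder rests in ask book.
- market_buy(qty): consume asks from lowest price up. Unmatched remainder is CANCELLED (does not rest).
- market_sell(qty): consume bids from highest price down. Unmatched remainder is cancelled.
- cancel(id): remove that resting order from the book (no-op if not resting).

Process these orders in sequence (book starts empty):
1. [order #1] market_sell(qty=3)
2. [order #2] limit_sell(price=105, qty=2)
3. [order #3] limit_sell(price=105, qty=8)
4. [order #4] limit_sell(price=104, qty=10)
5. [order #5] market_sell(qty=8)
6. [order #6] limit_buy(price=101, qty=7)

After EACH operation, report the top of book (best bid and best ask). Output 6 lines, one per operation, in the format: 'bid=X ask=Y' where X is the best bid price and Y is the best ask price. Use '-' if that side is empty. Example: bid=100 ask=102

After op 1 [order #1] market_sell(qty=3): fills=none; bids=[-] asks=[-]
After op 2 [order #2] limit_sell(price=105, qty=2): fills=none; bids=[-] asks=[#2:2@105]
After op 3 [order #3] limit_sell(price=105, qty=8): fills=none; bids=[-] asks=[#2:2@105 #3:8@105]
After op 4 [order #4] limit_sell(price=104, qty=10): fills=none; bids=[-] asks=[#4:10@104 #2:2@105 #3:8@105]
After op 5 [order #5] market_sell(qty=8): fills=none; bids=[-] asks=[#4:10@104 #2:2@105 #3:8@105]
After op 6 [order #6] limit_buy(price=101, qty=7): fills=none; bids=[#6:7@101] asks=[#4:10@104 #2:2@105 #3:8@105]

Answer: bid=- ask=-
bid=- ask=105
bid=- ask=105
bid=- ask=104
bid=- ask=104
bid=101 ask=104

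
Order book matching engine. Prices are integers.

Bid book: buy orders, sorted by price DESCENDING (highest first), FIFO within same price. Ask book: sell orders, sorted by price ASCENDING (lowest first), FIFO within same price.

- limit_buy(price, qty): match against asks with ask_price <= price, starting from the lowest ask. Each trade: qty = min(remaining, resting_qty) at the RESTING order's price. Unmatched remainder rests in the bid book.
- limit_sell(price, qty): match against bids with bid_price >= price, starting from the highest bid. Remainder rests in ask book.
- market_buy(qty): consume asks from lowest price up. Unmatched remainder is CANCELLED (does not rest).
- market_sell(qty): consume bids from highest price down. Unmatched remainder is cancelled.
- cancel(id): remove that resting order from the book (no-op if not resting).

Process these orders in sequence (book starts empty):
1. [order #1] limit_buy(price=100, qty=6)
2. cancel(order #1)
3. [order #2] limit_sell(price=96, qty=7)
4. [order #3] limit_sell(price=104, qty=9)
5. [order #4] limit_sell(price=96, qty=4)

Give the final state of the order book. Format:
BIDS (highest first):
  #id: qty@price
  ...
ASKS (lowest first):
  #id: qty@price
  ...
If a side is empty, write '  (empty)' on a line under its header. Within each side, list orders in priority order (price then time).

After op 1 [order #1] limit_buy(price=100, qty=6): fills=none; bids=[#1:6@100] asks=[-]
After op 2 cancel(order #1): fills=none; bids=[-] asks=[-]
After op 3 [order #2] limit_sell(price=96, qty=7): fills=none; bids=[-] asks=[#2:7@96]
After op 4 [order #3] limit_sell(price=104, qty=9): fills=none; bids=[-] asks=[#2:7@96 #3:9@104]
After op 5 [order #4] limit_sell(price=96, qty=4): fills=none; bids=[-] asks=[#2:7@96 #4:4@96 #3:9@104]

Answer: BIDS (highest first):
  (empty)
ASKS (lowest first):
  #2: 7@96
  #4: 4@96
  #3: 9@104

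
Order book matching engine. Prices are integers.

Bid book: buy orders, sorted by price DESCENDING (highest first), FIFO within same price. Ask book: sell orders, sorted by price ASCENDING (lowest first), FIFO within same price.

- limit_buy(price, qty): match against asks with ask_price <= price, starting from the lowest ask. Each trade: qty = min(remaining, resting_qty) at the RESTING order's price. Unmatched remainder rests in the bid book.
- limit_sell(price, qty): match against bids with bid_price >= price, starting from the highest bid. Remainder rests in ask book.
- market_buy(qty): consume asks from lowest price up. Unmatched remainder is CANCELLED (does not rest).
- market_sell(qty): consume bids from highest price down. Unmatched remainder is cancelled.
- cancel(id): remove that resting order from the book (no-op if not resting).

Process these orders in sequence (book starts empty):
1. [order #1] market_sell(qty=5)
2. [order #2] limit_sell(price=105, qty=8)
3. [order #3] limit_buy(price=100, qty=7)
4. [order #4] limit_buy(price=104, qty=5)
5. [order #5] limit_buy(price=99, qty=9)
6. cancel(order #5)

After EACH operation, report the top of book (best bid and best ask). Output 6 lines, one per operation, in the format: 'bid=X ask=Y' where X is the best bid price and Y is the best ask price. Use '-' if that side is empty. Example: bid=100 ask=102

Answer: bid=- ask=-
bid=- ask=105
bid=100 ask=105
bid=104 ask=105
bid=104 ask=105
bid=104 ask=105

Derivation:
After op 1 [order #1] market_sell(qty=5): fills=none; bids=[-] asks=[-]
After op 2 [order #2] limit_sell(price=105, qty=8): fills=none; bids=[-] asks=[#2:8@105]
After op 3 [order #3] limit_buy(price=100, qty=7): fills=none; bids=[#3:7@100] asks=[#2:8@105]
After op 4 [order #4] limit_buy(price=104, qty=5): fills=none; bids=[#4:5@104 #3:7@100] asks=[#2:8@105]
After op 5 [order #5] limit_buy(price=99, qty=9): fills=none; bids=[#4:5@104 #3:7@100 #5:9@99] asks=[#2:8@105]
After op 6 cancel(order #5): fills=none; bids=[#4:5@104 #3:7@100] asks=[#2:8@105]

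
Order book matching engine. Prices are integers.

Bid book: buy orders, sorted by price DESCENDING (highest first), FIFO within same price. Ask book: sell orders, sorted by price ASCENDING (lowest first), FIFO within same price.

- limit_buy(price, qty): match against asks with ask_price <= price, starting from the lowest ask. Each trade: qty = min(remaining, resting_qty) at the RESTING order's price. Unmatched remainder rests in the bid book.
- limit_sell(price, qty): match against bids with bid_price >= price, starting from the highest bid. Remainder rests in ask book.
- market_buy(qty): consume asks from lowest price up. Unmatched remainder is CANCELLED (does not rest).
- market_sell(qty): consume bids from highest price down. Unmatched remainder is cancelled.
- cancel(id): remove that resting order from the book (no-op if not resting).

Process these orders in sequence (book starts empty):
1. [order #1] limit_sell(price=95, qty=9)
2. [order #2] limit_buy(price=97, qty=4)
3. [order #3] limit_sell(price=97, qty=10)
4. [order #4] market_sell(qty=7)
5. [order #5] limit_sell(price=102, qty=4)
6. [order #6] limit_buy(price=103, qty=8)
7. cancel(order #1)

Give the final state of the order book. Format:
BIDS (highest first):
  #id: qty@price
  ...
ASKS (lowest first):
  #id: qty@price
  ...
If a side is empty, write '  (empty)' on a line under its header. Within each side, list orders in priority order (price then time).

After op 1 [order #1] limit_sell(price=95, qty=9): fills=none; bids=[-] asks=[#1:9@95]
After op 2 [order #2] limit_buy(price=97, qty=4): fills=#2x#1:4@95; bids=[-] asks=[#1:5@95]
After op 3 [order #3] limit_sell(price=97, qty=10): fills=none; bids=[-] asks=[#1:5@95 #3:10@97]
After op 4 [order #4] market_sell(qty=7): fills=none; bids=[-] asks=[#1:5@95 #3:10@97]
After op 5 [order #5] limit_sell(price=102, qty=4): fills=none; bids=[-] asks=[#1:5@95 #3:10@97 #5:4@102]
After op 6 [order #6] limit_buy(price=103, qty=8): fills=#6x#1:5@95 #6x#3:3@97; bids=[-] asks=[#3:7@97 #5:4@102]
After op 7 cancel(order #1): fills=none; bids=[-] asks=[#3:7@97 #5:4@102]

Answer: BIDS (highest first):
  (empty)
ASKS (lowest first):
  #3: 7@97
  #5: 4@102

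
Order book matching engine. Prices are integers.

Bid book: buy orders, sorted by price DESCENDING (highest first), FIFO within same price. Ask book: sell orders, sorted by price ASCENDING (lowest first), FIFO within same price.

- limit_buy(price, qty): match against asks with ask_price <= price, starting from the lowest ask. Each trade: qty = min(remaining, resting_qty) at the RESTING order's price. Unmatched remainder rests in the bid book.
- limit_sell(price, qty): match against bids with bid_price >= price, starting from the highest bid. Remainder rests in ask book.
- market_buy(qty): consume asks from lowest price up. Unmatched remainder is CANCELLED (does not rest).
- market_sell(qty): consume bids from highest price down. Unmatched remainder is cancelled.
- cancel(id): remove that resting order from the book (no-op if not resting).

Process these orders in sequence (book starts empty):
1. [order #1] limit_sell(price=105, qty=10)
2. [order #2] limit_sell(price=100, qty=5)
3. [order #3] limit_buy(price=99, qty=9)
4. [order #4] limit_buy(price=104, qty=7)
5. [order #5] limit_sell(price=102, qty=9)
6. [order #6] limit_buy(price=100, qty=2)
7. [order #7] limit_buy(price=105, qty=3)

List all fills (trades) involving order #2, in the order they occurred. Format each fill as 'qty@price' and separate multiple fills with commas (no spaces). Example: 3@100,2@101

Answer: 5@100

Derivation:
After op 1 [order #1] limit_sell(price=105, qty=10): fills=none; bids=[-] asks=[#1:10@105]
After op 2 [order #2] limit_sell(price=100, qty=5): fills=none; bids=[-] asks=[#2:5@100 #1:10@105]
After op 3 [order #3] limit_buy(price=99, qty=9): fills=none; bids=[#3:9@99] asks=[#2:5@100 #1:10@105]
After op 4 [order #4] limit_buy(price=104, qty=7): fills=#4x#2:5@100; bids=[#4:2@104 #3:9@99] asks=[#1:10@105]
After op 5 [order #5] limit_sell(price=102, qty=9): fills=#4x#5:2@104; bids=[#3:9@99] asks=[#5:7@102 #1:10@105]
After op 6 [order #6] limit_buy(price=100, qty=2): fills=none; bids=[#6:2@100 #3:9@99] asks=[#5:7@102 #1:10@105]
After op 7 [order #7] limit_buy(price=105, qty=3): fills=#7x#5:3@102; bids=[#6:2@100 #3:9@99] asks=[#5:4@102 #1:10@105]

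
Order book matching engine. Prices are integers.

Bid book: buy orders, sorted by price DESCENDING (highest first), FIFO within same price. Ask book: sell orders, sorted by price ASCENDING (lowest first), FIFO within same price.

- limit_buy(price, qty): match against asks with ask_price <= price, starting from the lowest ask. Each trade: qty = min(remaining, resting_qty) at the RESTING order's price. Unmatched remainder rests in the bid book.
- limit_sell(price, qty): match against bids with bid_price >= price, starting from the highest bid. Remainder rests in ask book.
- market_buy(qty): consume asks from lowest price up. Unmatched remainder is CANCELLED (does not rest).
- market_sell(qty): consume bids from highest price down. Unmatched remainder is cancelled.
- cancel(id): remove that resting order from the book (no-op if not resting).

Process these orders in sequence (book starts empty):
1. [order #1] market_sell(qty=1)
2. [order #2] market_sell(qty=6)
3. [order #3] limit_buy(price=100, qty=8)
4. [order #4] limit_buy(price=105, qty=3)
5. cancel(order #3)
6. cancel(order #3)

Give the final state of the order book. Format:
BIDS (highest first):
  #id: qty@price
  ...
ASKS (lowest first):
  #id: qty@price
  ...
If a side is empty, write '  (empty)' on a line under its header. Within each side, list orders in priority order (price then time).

After op 1 [order #1] market_sell(qty=1): fills=none; bids=[-] asks=[-]
After op 2 [order #2] market_sell(qty=6): fills=none; bids=[-] asks=[-]
After op 3 [order #3] limit_buy(price=100, qty=8): fills=none; bids=[#3:8@100] asks=[-]
After op 4 [order #4] limit_buy(price=105, qty=3): fills=none; bids=[#4:3@105 #3:8@100] asks=[-]
After op 5 cancel(order #3): fills=none; bids=[#4:3@105] asks=[-]
After op 6 cancel(order #3): fills=none; bids=[#4:3@105] asks=[-]

Answer: BIDS (highest first):
  #4: 3@105
ASKS (lowest first):
  (empty)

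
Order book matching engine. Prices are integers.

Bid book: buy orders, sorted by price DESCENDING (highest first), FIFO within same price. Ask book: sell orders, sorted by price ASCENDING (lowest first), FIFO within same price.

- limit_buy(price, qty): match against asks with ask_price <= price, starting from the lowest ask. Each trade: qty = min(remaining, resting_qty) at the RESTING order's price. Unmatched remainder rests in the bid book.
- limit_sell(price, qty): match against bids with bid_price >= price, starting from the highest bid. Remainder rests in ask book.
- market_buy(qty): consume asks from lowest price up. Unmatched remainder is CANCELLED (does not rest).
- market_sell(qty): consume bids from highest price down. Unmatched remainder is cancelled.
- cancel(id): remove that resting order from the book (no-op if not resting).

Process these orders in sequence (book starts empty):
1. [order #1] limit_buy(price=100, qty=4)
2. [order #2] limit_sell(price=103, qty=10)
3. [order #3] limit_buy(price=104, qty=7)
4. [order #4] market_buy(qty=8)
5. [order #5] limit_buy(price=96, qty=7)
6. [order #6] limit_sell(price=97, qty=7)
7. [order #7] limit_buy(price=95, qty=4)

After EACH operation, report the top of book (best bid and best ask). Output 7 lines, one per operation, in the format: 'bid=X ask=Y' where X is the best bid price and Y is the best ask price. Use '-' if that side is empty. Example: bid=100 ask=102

After op 1 [order #1] limit_buy(price=100, qty=4): fills=none; bids=[#1:4@100] asks=[-]
After op 2 [order #2] limit_sell(price=103, qty=10): fills=none; bids=[#1:4@100] asks=[#2:10@103]
After op 3 [order #3] limit_buy(price=104, qty=7): fills=#3x#2:7@103; bids=[#1:4@100] asks=[#2:3@103]
After op 4 [order #4] market_buy(qty=8): fills=#4x#2:3@103; bids=[#1:4@100] asks=[-]
After op 5 [order #5] limit_buy(price=96, qty=7): fills=none; bids=[#1:4@100 #5:7@96] asks=[-]
After op 6 [order #6] limit_sell(price=97, qty=7): fills=#1x#6:4@100; bids=[#5:7@96] asks=[#6:3@97]
After op 7 [order #7] limit_buy(price=95, qty=4): fills=none; bids=[#5:7@96 #7:4@95] asks=[#6:3@97]

Answer: bid=100 ask=-
bid=100 ask=103
bid=100 ask=103
bid=100 ask=-
bid=100 ask=-
bid=96 ask=97
bid=96 ask=97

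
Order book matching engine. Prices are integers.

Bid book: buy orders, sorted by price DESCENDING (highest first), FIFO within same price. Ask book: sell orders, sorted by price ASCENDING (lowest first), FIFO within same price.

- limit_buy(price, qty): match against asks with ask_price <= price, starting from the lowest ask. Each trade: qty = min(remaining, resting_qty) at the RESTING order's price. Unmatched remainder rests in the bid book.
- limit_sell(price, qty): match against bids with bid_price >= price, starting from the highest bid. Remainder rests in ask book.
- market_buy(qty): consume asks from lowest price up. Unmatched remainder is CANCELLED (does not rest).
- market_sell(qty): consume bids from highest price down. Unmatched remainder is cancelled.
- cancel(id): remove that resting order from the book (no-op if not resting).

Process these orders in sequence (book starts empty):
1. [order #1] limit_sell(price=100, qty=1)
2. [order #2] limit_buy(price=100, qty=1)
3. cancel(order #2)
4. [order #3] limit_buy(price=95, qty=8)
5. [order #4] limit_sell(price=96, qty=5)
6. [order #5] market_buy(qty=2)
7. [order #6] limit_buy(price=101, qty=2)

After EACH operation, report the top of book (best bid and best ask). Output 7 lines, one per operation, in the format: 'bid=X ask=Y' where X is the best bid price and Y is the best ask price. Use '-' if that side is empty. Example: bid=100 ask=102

Answer: bid=- ask=100
bid=- ask=-
bid=- ask=-
bid=95 ask=-
bid=95 ask=96
bid=95 ask=96
bid=95 ask=96

Derivation:
After op 1 [order #1] limit_sell(price=100, qty=1): fills=none; bids=[-] asks=[#1:1@100]
After op 2 [order #2] limit_buy(price=100, qty=1): fills=#2x#1:1@100; bids=[-] asks=[-]
After op 3 cancel(order #2): fills=none; bids=[-] asks=[-]
After op 4 [order #3] limit_buy(price=95, qty=8): fills=none; bids=[#3:8@95] asks=[-]
After op 5 [order #4] limit_sell(price=96, qty=5): fills=none; bids=[#3:8@95] asks=[#4:5@96]
After op 6 [order #5] market_buy(qty=2): fills=#5x#4:2@96; bids=[#3:8@95] asks=[#4:3@96]
After op 7 [order #6] limit_buy(price=101, qty=2): fills=#6x#4:2@96; bids=[#3:8@95] asks=[#4:1@96]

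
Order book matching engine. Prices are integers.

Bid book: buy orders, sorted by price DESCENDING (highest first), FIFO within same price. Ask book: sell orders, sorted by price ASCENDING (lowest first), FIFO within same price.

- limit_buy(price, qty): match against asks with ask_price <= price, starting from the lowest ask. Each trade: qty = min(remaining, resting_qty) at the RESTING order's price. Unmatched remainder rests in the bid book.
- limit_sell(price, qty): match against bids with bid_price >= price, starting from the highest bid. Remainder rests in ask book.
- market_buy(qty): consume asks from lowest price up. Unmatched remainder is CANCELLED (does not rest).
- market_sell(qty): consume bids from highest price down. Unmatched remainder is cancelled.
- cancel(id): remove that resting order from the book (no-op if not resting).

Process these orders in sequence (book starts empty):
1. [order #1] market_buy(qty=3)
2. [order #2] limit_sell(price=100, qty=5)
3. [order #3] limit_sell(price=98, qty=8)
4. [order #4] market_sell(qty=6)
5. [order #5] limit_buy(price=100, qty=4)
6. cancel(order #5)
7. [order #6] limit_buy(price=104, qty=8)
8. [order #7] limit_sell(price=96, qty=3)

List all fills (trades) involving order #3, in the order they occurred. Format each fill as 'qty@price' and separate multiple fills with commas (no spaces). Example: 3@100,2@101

Answer: 4@98,4@98

Derivation:
After op 1 [order #1] market_buy(qty=3): fills=none; bids=[-] asks=[-]
After op 2 [order #2] limit_sell(price=100, qty=5): fills=none; bids=[-] asks=[#2:5@100]
After op 3 [order #3] limit_sell(price=98, qty=8): fills=none; bids=[-] asks=[#3:8@98 #2:5@100]
After op 4 [order #4] market_sell(qty=6): fills=none; bids=[-] asks=[#3:8@98 #2:5@100]
After op 5 [order #5] limit_buy(price=100, qty=4): fills=#5x#3:4@98; bids=[-] asks=[#3:4@98 #2:5@100]
After op 6 cancel(order #5): fills=none; bids=[-] asks=[#3:4@98 #2:5@100]
After op 7 [order #6] limit_buy(price=104, qty=8): fills=#6x#3:4@98 #6x#2:4@100; bids=[-] asks=[#2:1@100]
After op 8 [order #7] limit_sell(price=96, qty=3): fills=none; bids=[-] asks=[#7:3@96 #2:1@100]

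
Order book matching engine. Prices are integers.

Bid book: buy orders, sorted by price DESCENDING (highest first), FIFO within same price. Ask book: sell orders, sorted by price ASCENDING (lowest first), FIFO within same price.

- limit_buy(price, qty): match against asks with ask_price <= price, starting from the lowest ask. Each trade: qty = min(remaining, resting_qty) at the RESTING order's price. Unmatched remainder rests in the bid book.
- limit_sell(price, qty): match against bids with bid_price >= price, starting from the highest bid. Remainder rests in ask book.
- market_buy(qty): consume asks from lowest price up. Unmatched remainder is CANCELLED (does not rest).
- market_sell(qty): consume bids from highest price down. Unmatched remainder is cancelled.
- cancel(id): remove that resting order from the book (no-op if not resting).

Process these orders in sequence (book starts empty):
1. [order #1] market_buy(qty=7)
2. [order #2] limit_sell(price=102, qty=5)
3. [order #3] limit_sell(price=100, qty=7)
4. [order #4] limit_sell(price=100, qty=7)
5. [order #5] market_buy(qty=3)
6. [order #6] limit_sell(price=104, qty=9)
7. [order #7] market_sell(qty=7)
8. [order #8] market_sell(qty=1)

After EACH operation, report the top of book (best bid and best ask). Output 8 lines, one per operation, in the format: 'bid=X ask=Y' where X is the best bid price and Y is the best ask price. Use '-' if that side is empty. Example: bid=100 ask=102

Answer: bid=- ask=-
bid=- ask=102
bid=- ask=100
bid=- ask=100
bid=- ask=100
bid=- ask=100
bid=- ask=100
bid=- ask=100

Derivation:
After op 1 [order #1] market_buy(qty=7): fills=none; bids=[-] asks=[-]
After op 2 [order #2] limit_sell(price=102, qty=5): fills=none; bids=[-] asks=[#2:5@102]
After op 3 [order #3] limit_sell(price=100, qty=7): fills=none; bids=[-] asks=[#3:7@100 #2:5@102]
After op 4 [order #4] limit_sell(price=100, qty=7): fills=none; bids=[-] asks=[#3:7@100 #4:7@100 #2:5@102]
After op 5 [order #5] market_buy(qty=3): fills=#5x#3:3@100; bids=[-] asks=[#3:4@100 #4:7@100 #2:5@102]
After op 6 [order #6] limit_sell(price=104, qty=9): fills=none; bids=[-] asks=[#3:4@100 #4:7@100 #2:5@102 #6:9@104]
After op 7 [order #7] market_sell(qty=7): fills=none; bids=[-] asks=[#3:4@100 #4:7@100 #2:5@102 #6:9@104]
After op 8 [order #8] market_sell(qty=1): fills=none; bids=[-] asks=[#3:4@100 #4:7@100 #2:5@102 #6:9@104]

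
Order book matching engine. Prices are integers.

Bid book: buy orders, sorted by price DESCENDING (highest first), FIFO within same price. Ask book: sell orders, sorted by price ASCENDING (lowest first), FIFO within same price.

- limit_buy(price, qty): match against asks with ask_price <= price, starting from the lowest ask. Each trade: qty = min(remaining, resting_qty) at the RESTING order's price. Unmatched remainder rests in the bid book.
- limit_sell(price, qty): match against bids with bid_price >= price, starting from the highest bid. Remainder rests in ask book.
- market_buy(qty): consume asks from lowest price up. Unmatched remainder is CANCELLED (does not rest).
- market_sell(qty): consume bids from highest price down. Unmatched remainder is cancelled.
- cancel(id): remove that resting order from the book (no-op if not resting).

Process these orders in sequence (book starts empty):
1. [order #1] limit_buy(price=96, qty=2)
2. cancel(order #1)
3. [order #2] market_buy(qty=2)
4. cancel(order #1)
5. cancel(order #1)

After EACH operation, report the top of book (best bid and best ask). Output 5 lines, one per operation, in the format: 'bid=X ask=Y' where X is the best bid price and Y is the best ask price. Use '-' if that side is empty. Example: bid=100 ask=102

Answer: bid=96 ask=-
bid=- ask=-
bid=- ask=-
bid=- ask=-
bid=- ask=-

Derivation:
After op 1 [order #1] limit_buy(price=96, qty=2): fills=none; bids=[#1:2@96] asks=[-]
After op 2 cancel(order #1): fills=none; bids=[-] asks=[-]
After op 3 [order #2] market_buy(qty=2): fills=none; bids=[-] asks=[-]
After op 4 cancel(order #1): fills=none; bids=[-] asks=[-]
After op 5 cancel(order #1): fills=none; bids=[-] asks=[-]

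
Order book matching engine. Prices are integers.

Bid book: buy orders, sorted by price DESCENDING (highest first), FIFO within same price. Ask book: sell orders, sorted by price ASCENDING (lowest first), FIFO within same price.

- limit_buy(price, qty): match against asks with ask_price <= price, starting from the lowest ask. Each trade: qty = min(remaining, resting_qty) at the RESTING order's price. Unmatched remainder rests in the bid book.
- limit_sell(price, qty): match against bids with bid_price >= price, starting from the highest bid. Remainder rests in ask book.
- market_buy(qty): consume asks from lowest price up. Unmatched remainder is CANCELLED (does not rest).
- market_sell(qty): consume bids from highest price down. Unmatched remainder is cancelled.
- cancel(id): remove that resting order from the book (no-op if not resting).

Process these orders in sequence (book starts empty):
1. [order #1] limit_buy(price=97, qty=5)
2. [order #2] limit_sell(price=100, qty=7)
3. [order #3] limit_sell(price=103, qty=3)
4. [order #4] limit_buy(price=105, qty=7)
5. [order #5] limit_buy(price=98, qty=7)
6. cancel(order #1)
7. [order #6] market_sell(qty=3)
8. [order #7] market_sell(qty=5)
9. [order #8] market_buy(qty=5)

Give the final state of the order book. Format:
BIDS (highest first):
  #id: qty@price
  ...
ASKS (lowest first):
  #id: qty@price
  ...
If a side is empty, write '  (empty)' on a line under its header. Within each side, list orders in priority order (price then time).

After op 1 [order #1] limit_buy(price=97, qty=5): fills=none; bids=[#1:5@97] asks=[-]
After op 2 [order #2] limit_sell(price=100, qty=7): fills=none; bids=[#1:5@97] asks=[#2:7@100]
After op 3 [order #3] limit_sell(price=103, qty=3): fills=none; bids=[#1:5@97] asks=[#2:7@100 #3:3@103]
After op 4 [order #4] limit_buy(price=105, qty=7): fills=#4x#2:7@100; bids=[#1:5@97] asks=[#3:3@103]
After op 5 [order #5] limit_buy(price=98, qty=7): fills=none; bids=[#5:7@98 #1:5@97] asks=[#3:3@103]
After op 6 cancel(order #1): fills=none; bids=[#5:7@98] asks=[#3:3@103]
After op 7 [order #6] market_sell(qty=3): fills=#5x#6:3@98; bids=[#5:4@98] asks=[#3:3@103]
After op 8 [order #7] market_sell(qty=5): fills=#5x#7:4@98; bids=[-] asks=[#3:3@103]
After op 9 [order #8] market_buy(qty=5): fills=#8x#3:3@103; bids=[-] asks=[-]

Answer: BIDS (highest first):
  (empty)
ASKS (lowest first):
  (empty)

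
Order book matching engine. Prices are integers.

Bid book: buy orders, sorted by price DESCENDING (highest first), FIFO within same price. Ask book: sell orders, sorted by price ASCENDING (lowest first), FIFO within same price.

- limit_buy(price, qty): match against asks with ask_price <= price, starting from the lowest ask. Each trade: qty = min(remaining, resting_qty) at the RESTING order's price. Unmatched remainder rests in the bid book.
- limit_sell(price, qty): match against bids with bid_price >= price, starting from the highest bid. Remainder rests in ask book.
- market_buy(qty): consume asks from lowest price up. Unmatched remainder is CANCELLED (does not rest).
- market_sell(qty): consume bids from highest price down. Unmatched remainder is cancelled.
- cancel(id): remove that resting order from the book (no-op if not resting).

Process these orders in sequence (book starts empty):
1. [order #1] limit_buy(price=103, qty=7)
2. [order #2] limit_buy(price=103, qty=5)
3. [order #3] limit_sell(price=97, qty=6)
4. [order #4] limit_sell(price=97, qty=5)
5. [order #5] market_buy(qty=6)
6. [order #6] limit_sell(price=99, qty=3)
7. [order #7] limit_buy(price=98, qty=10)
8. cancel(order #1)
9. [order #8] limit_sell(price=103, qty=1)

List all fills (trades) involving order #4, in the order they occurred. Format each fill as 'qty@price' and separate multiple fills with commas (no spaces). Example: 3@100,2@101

Answer: 1@103,4@103

Derivation:
After op 1 [order #1] limit_buy(price=103, qty=7): fills=none; bids=[#1:7@103] asks=[-]
After op 2 [order #2] limit_buy(price=103, qty=5): fills=none; bids=[#1:7@103 #2:5@103] asks=[-]
After op 3 [order #3] limit_sell(price=97, qty=6): fills=#1x#3:6@103; bids=[#1:1@103 #2:5@103] asks=[-]
After op 4 [order #4] limit_sell(price=97, qty=5): fills=#1x#4:1@103 #2x#4:4@103; bids=[#2:1@103] asks=[-]
After op 5 [order #5] market_buy(qty=6): fills=none; bids=[#2:1@103] asks=[-]
After op 6 [order #6] limit_sell(price=99, qty=3): fills=#2x#6:1@103; bids=[-] asks=[#6:2@99]
After op 7 [order #7] limit_buy(price=98, qty=10): fills=none; bids=[#7:10@98] asks=[#6:2@99]
After op 8 cancel(order #1): fills=none; bids=[#7:10@98] asks=[#6:2@99]
After op 9 [order #8] limit_sell(price=103, qty=1): fills=none; bids=[#7:10@98] asks=[#6:2@99 #8:1@103]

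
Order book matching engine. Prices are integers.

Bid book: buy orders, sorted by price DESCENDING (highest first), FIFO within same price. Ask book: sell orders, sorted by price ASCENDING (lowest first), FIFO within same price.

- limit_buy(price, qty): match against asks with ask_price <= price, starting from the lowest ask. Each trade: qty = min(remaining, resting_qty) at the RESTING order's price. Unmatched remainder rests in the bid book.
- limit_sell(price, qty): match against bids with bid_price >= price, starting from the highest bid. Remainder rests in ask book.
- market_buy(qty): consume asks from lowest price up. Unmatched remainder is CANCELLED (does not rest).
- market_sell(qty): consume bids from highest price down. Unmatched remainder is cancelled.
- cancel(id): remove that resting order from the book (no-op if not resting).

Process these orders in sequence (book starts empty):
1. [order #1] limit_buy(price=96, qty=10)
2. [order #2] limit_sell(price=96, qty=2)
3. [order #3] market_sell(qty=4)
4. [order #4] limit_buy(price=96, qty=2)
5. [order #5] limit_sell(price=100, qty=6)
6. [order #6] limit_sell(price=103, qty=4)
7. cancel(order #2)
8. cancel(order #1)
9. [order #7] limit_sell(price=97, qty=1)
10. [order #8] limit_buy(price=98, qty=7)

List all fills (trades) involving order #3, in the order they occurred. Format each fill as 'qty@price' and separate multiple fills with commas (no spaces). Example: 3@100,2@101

Answer: 4@96

Derivation:
After op 1 [order #1] limit_buy(price=96, qty=10): fills=none; bids=[#1:10@96] asks=[-]
After op 2 [order #2] limit_sell(price=96, qty=2): fills=#1x#2:2@96; bids=[#1:8@96] asks=[-]
After op 3 [order #3] market_sell(qty=4): fills=#1x#3:4@96; bids=[#1:4@96] asks=[-]
After op 4 [order #4] limit_buy(price=96, qty=2): fills=none; bids=[#1:4@96 #4:2@96] asks=[-]
After op 5 [order #5] limit_sell(price=100, qty=6): fills=none; bids=[#1:4@96 #4:2@96] asks=[#5:6@100]
After op 6 [order #6] limit_sell(price=103, qty=4): fills=none; bids=[#1:4@96 #4:2@96] asks=[#5:6@100 #6:4@103]
After op 7 cancel(order #2): fills=none; bids=[#1:4@96 #4:2@96] asks=[#5:6@100 #6:4@103]
After op 8 cancel(order #1): fills=none; bids=[#4:2@96] asks=[#5:6@100 #6:4@103]
After op 9 [order #7] limit_sell(price=97, qty=1): fills=none; bids=[#4:2@96] asks=[#7:1@97 #5:6@100 #6:4@103]
After op 10 [order #8] limit_buy(price=98, qty=7): fills=#8x#7:1@97; bids=[#8:6@98 #4:2@96] asks=[#5:6@100 #6:4@103]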